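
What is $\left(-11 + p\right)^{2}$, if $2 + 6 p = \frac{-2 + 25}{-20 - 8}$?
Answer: $\frac{3713329}{28224} \approx 131.57$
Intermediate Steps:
$p = - \frac{79}{168}$ ($p = - \frac{1}{3} + \frac{\left(-2 + 25\right) \frac{1}{-20 - 8}}{6} = - \frac{1}{3} + \frac{23 \frac{1}{-28}}{6} = - \frac{1}{3} + \frac{23 \left(- \frac{1}{28}\right)}{6} = - \frac{1}{3} + \frac{1}{6} \left(- \frac{23}{28}\right) = - \frac{1}{3} - \frac{23}{168} = - \frac{79}{168} \approx -0.47024$)
$\left(-11 + p\right)^{2} = \left(-11 - \frac{79}{168}\right)^{2} = \left(- \frac{1927}{168}\right)^{2} = \frac{3713329}{28224}$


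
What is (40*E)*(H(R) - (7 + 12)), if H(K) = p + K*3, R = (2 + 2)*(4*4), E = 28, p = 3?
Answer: 197120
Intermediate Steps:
R = 64 (R = 4*16 = 64)
H(K) = 3 + 3*K (H(K) = 3 + K*3 = 3 + 3*K)
(40*E)*(H(R) - (7 + 12)) = (40*28)*((3 + 3*64) - (7 + 12)) = 1120*((3 + 192) - 1*19) = 1120*(195 - 19) = 1120*176 = 197120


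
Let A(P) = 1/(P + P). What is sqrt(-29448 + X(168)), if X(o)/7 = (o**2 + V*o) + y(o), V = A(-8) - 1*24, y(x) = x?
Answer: 3*sqrt(62666)/2 ≈ 375.50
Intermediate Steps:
A(P) = 1/(2*P)
V = -385/16 (V = (1/2)/(-8) - 1*24 = (1/2)*(-1/8) - 24 = -1/16 - 24 = -385/16 ≈ -24.063)
X(o) = 7*o**2 - 2583*o/16 (X(o) = 7*((o**2 - 385*o/16) + o) = 7*(o**2 - 369*o/16) = 7*o**2 - 2583*o/16)
sqrt(-29448 + X(168)) = sqrt(-29448 + (7/16)*168*(-369 + 16*168)) = sqrt(-29448 + (7/16)*168*(-369 + 2688)) = sqrt(-29448 + (7/16)*168*2319) = sqrt(-29448 + 340893/2) = sqrt(281997/2) = 3*sqrt(62666)/2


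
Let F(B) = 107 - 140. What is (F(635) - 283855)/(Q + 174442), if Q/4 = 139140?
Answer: -141944/365501 ≈ -0.38835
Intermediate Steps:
Q = 556560 (Q = 4*139140 = 556560)
F(B) = -33
(F(635) - 283855)/(Q + 174442) = (-33 - 283855)/(556560 + 174442) = -283888/731002 = -283888*1/731002 = -141944/365501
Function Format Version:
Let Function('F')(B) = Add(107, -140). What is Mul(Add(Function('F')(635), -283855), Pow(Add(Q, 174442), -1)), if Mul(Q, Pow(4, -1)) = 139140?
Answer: Rational(-141944, 365501) ≈ -0.38835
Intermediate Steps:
Q = 556560 (Q = Mul(4, 139140) = 556560)
Function('F')(B) = -33
Mul(Add(Function('F')(635), -283855), Pow(Add(Q, 174442), -1)) = Mul(Add(-33, -283855), Pow(Add(556560, 174442), -1)) = Mul(-283888, Pow(731002, -1)) = Mul(-283888, Rational(1, 731002)) = Rational(-141944, 365501)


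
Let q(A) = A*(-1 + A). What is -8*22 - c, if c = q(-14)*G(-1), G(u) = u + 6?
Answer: -1226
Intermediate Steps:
G(u) = 6 + u
c = 1050 (c = (-14*(-1 - 14))*(6 - 1) = -14*(-15)*5 = 210*5 = 1050)
-8*22 - c = -8*22 - 1*1050 = -176 - 1050 = -1226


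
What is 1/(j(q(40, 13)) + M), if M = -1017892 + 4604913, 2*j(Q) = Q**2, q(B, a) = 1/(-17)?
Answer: 578/2073298139 ≈ 2.7878e-7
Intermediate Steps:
q(B, a) = -1/17
j(Q) = Q**2/2
M = 3587021
1/(j(q(40, 13)) + M) = 1/((-1/17)**2/2 + 3587021) = 1/((1/2)*(1/289) + 3587021) = 1/(1/578 + 3587021) = 1/(2073298139/578) = 578/2073298139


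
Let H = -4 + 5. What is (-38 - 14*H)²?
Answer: 2704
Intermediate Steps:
H = 1
(-38 - 14*H)² = (-38 - 14*1)² = (-38 - 14)² = (-52)² = 2704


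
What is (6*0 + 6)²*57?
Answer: 2052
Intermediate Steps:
(6*0 + 6)²*57 = (0 + 6)²*57 = 6²*57 = 36*57 = 2052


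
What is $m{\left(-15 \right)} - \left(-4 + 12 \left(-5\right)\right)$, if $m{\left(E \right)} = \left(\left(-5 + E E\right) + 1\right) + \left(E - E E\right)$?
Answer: $45$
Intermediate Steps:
$m{\left(E \right)} = -4 + E$ ($m{\left(E \right)} = \left(\left(-5 + E^{2}\right) + 1\right) - \left(E^{2} - E\right) = \left(-4 + E^{2}\right) - \left(E^{2} - E\right) = -4 + E$)
$m{\left(-15 \right)} - \left(-4 + 12 \left(-5\right)\right) = \left(-4 - 15\right) - \left(-4 + 12 \left(-5\right)\right) = -19 - \left(-4 - 60\right) = -19 - -64 = -19 + 64 = 45$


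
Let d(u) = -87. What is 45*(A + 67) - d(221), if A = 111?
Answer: 8097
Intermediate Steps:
45*(A + 67) - d(221) = 45*(111 + 67) - 1*(-87) = 45*178 + 87 = 8010 + 87 = 8097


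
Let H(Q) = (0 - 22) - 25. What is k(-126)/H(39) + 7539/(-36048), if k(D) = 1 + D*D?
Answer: -190896143/564752 ≈ -338.02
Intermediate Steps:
H(Q) = -47 (H(Q) = -22 - 25 = -47)
k(D) = 1 + D²
k(-126)/H(39) + 7539/(-36048) = (1 + (-126)²)/(-47) + 7539/(-36048) = (1 + 15876)*(-1/47) + 7539*(-1/36048) = 15877*(-1/47) - 2513/12016 = -15877/47 - 2513/12016 = -190896143/564752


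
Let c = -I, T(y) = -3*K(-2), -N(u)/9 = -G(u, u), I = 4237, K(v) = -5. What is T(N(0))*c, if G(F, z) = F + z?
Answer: -63555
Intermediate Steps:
N(u) = 18*u (N(u) = -(-9)*(u + u) = -(-9)*2*u = -(-18)*u = 18*u)
T(y) = 15 (T(y) = -3*(-5) = 15)
c = -4237 (c = -1*4237 = -4237)
T(N(0))*c = 15*(-4237) = -63555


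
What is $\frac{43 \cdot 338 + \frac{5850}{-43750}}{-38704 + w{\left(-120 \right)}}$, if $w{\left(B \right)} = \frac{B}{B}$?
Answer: $- \frac{12717133}{33865125} \approx -0.37552$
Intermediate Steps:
$w{\left(B \right)} = 1$
$\frac{43 \cdot 338 + \frac{5850}{-43750}}{-38704 + w{\left(-120 \right)}} = \frac{43 \cdot 338 + \frac{5850}{-43750}}{-38704 + 1} = \frac{14534 + 5850 \left(- \frac{1}{43750}\right)}{-38703} = \left(14534 - \frac{117}{875}\right) \left(- \frac{1}{38703}\right) = \frac{12717133}{875} \left(- \frac{1}{38703}\right) = - \frac{12717133}{33865125}$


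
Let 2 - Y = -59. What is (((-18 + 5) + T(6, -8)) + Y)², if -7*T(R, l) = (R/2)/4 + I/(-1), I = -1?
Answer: 36481/16 ≈ 2280.1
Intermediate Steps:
T(R, l) = -⅐ - R/56 (T(R, l) = -((R/2)/4 - 1/(-1))/7 = -((R*(½))*(¼) - 1*(-1))/7 = -((R/2)*(¼) + 1)/7 = -(R/8 + 1)/7 = -(1 + R/8)/7 = -⅐ - R/56)
Y = 61 (Y = 2 - 1*(-59) = 2 + 59 = 61)
(((-18 + 5) + T(6, -8)) + Y)² = (((-18 + 5) + (-⅐ - 1/56*6)) + 61)² = ((-13 + (-⅐ - 3/28)) + 61)² = ((-13 - ¼) + 61)² = (-53/4 + 61)² = (191/4)² = 36481/16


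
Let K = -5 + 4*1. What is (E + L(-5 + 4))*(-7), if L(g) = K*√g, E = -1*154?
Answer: 1078 + 7*I ≈ 1078.0 + 7.0*I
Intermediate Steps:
K = -1 (K = -5 + 4 = -1)
E = -154
L(g) = -√g
(E + L(-5 + 4))*(-7) = (-154 - √(-5 + 4))*(-7) = (-154 - √(-1))*(-7) = (-154 - I)*(-7) = 1078 + 7*I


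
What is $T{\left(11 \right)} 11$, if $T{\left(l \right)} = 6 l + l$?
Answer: $847$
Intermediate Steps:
$T{\left(l \right)} = 7 l$
$T{\left(11 \right)} 11 = 7 \cdot 11 \cdot 11 = 77 \cdot 11 = 847$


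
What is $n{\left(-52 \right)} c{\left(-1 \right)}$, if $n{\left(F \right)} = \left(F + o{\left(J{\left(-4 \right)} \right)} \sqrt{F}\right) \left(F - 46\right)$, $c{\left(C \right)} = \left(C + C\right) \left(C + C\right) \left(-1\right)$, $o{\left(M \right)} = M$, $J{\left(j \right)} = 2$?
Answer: $-20384 + 1568 i \sqrt{13} \approx -20384.0 + 5653.5 i$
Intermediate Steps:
$c{\left(C \right)} = - 4 C^{2}$ ($c{\left(C \right)} = 2 C 2 C \left(-1\right) = 4 C^{2} \left(-1\right) = - 4 C^{2}$)
$n{\left(F \right)} = \left(-46 + F\right) \left(F + 2 \sqrt{F}\right)$ ($n{\left(F \right)} = \left(F + 2 \sqrt{F}\right) \left(F - 46\right) = \left(F + 2 \sqrt{F}\right) \left(-46 + F\right) = \left(-46 + F\right) \left(F + 2 \sqrt{F}\right)$)
$n{\left(-52 \right)} c{\left(-1 \right)} = \left(\left(-52\right)^{2} - 92 \sqrt{-52} - -2392 + 2 \left(-52\right)^{\frac{3}{2}}\right) \left(- 4 \left(-1\right)^{2}\right) = \left(2704 - 92 \cdot 2 i \sqrt{13} + 2392 + 2 \left(- 104 i \sqrt{13}\right)\right) \left(\left(-4\right) 1\right) = \left(2704 - 184 i \sqrt{13} + 2392 - 208 i \sqrt{13}\right) \left(-4\right) = \left(5096 - 392 i \sqrt{13}\right) \left(-4\right) = -20384 + 1568 i \sqrt{13}$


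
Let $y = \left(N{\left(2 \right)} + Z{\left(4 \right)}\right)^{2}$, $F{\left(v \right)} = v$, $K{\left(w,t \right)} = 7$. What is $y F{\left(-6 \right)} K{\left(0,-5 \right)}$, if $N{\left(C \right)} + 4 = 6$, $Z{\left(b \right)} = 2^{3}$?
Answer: $-4200$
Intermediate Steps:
$Z{\left(b \right)} = 8$
$N{\left(C \right)} = 2$ ($N{\left(C \right)} = -4 + 6 = 2$)
$y = 100$ ($y = \left(2 + 8\right)^{2} = 10^{2} = 100$)
$y F{\left(-6 \right)} K{\left(0,-5 \right)} = 100 \left(-6\right) 7 = \left(-600\right) 7 = -4200$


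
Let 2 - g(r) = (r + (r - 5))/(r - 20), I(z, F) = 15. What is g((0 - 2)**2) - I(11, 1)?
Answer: -205/16 ≈ -12.813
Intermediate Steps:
g(r) = 2 - (-5 + 2*r)/(-20 + r) (g(r) = 2 - (r + (r - 5))/(r - 20) = 2 - (r + (-5 + r))/(-20 + r) = 2 - (-5 + 2*r)/(-20 + r))
g((0 - 2)**2) - I(11, 1) = -35/(-20 + (0 - 2)**2) - 1*15 = -35/(-20 + (-2)**2) - 15 = -35/(-20 + 4) - 15 = -35/(-16) - 15 = -35*(-1/16) - 15 = 35/16 - 15 = -205/16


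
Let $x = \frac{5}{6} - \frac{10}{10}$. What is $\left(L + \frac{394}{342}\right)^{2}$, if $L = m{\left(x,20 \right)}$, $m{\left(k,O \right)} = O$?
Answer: $\frac{13082689}{29241} \approx 447.41$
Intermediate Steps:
$x = - \frac{1}{6}$ ($x = 5 \cdot \frac{1}{6} - 1 = \frac{5}{6} - 1 = - \frac{1}{6} \approx -0.16667$)
$L = 20$
$\left(L + \frac{394}{342}\right)^{2} = \left(20 + \frac{394}{342}\right)^{2} = \left(20 + 394 \cdot \frac{1}{342}\right)^{2} = \left(20 + \frac{197}{171}\right)^{2} = \left(\frac{3617}{171}\right)^{2} = \frac{13082689}{29241}$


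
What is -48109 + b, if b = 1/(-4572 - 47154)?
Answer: -2488486135/51726 ≈ -48109.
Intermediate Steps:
b = -1/51726 (b = 1/(-51726) = -1/51726 ≈ -1.9333e-5)
-48109 + b = -48109 - 1/51726 = -2488486135/51726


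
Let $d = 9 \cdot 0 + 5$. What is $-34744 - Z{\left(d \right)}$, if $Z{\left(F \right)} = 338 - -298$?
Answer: $-35380$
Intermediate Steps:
$d = 5$ ($d = 0 + 5 = 5$)
$Z{\left(F \right)} = 636$ ($Z{\left(F \right)} = 338 + 298 = 636$)
$-34744 - Z{\left(d \right)} = -34744 - 636 = -35380$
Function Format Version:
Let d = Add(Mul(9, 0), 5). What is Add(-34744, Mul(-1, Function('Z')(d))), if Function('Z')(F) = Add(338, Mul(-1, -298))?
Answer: -35380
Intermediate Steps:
d = 5 (d = Add(0, 5) = 5)
Function('Z')(F) = 636 (Function('Z')(F) = Add(338, 298) = 636)
Add(-34744, Mul(-1, Function('Z')(d))) = Add(-34744, Mul(-1, 636)) = Add(-34744, -636) = -35380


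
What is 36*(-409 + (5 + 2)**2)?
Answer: -12960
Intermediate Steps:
36*(-409 + (5 + 2)**2) = 36*(-409 + 7**2) = 36*(-409 + 49) = 36*(-360) = -12960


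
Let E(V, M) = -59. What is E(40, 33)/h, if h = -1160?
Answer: 59/1160 ≈ 0.050862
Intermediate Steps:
E(40, 33)/h = -59/(-1160) = -59*(-1/1160) = 59/1160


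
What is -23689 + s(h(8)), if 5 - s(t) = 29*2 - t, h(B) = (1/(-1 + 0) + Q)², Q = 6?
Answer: -23717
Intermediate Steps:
h(B) = 25 (h(B) = (1/(-1 + 0) + 6)² = (1/(-1) + 6)² = (-1 + 6)² = 5² = 25)
s(t) = -53 + t (s(t) = 5 - (29*2 - t) = 5 - (58 - t) = 5 + (-58 + t) = -53 + t)
-23689 + s(h(8)) = -23689 + (-53 + 25) = -23689 - 28 = -23717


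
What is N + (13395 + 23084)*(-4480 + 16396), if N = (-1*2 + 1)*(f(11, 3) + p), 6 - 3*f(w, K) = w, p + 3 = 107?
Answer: 1304050985/3 ≈ 4.3468e+8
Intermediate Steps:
p = 104 (p = -3 + 107 = 104)
f(w, K) = 2 - w/3
N = -307/3 (N = (-1*2 + 1)*((2 - ⅓*11) + 104) = (-2 + 1)*((2 - 11/3) + 104) = -(-5/3 + 104) = -1*307/3 = -307/3 ≈ -102.33)
N + (13395 + 23084)*(-4480 + 16396) = -307/3 + (13395 + 23084)*(-4480 + 16396) = -307/3 + 36479*11916 = -307/3 + 434683764 = 1304050985/3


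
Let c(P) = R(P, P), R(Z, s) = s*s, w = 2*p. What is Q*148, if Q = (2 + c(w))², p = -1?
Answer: 5328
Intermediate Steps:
w = -2 (w = 2*(-1) = -2)
R(Z, s) = s²
c(P) = P²
Q = 36 (Q = (2 + (-2)²)² = (2 + 4)² = 6² = 36)
Q*148 = 36*148 = 5328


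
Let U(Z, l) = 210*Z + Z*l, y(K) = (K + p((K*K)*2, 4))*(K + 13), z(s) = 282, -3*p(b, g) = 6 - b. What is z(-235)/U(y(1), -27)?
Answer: -141/427 ≈ -0.33021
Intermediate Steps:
p(b, g) = -2 + b/3 (p(b, g) = -(6 - b)/3 = -2 + b/3)
y(K) = (13 + K)*(-2 + K + 2*K**2/3) (y(K) = (K + (-2 + ((K*K)*2)/3))*(K + 13) = (K + (-2 + (K**2*2)/3))*(13 + K) = (K + (-2 + (2*K**2)/3))*(13 + K) = (K + (-2 + 2*K**2/3))*(13 + K) = (-2 + K + 2*K**2/3)*(13 + K) = (13 + K)*(-2 + K + 2*K**2/3))
z(-235)/U(y(1), -27) = 282/(((-26 + 11*1 + (2/3)*1**3 + (29/3)*1**2)*(210 - 27))) = 282/(((-26 + 11 + (2/3)*1 + (29/3)*1)*183)) = 282/(((-26 + 11 + 2/3 + 29/3)*183)) = 282/((-14/3*183)) = 282/(-854) = 282*(-1/854) = -141/427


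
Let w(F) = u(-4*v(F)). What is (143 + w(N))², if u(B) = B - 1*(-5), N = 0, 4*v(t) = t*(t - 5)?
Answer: 21904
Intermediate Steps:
v(t) = t*(-5 + t)/4 (v(t) = (t*(t - 5))/4 = (t*(-5 + t))/4 = t*(-5 + t)/4)
u(B) = 5 + B (u(B) = B + 5 = 5 + B)
w(F) = 5 - F*(-5 + F)
(143 + w(N))² = (143 + (5 - 1*0*(-5 + 0)))² = (143 + (5 - 1*0*(-5)))² = (143 + (5 + 0))² = (143 + 5)² = 148² = 21904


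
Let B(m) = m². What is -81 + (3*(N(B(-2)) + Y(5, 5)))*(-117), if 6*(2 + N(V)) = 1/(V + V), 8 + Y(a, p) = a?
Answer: 26667/16 ≈ 1666.7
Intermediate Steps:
Y(a, p) = -8 + a
N(V) = -2 + 1/(12*V) (N(V) = -2 + 1/(6*(V + V)) = -2 + 1/(6*((2*V))) = -2 + (1/(2*V))/6 = -2 + 1/(12*V))
-81 + (3*(N(B(-2)) + Y(5, 5)))*(-117) = -81 + (3*((-2 + 1/(12*((-2)²))) + (-8 + 5)))*(-117) = -81 + (3*((-2 + (1/12)/4) - 3))*(-117) = -81 + (3*((-2 + (1/12)*(¼)) - 3))*(-117) = -81 + (3*((-2 + 1/48) - 3))*(-117) = -81 + (3*(-95/48 - 3))*(-117) = -81 + (3*(-239/48))*(-117) = -81 - 239/16*(-117) = -81 + 27963/16 = 26667/16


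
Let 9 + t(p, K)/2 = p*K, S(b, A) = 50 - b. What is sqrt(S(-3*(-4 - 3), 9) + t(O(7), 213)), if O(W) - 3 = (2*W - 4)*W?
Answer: sqrt(31109) ≈ 176.38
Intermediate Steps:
O(W) = 3 + W*(-4 + 2*W) (O(W) = 3 + (2*W - 4)*W = 3 + (-4 + 2*W)*W = 3 + W*(-4 + 2*W))
t(p, K) = -18 + 2*K*p (t(p, K) = -18 + 2*(p*K) = -18 + 2*(K*p) = -18 + 2*K*p)
sqrt(S(-3*(-4 - 3), 9) + t(O(7), 213)) = sqrt((50 - (-3)*(-4 - 3)) + (-18 + 2*213*(3 - 4*7 + 2*7**2))) = sqrt((50 - (-3)*(-7)) + (-18 + 2*213*(3 - 28 + 2*49))) = sqrt((50 - 1*21) + (-18 + 2*213*(3 - 28 + 98))) = sqrt((50 - 21) + (-18 + 2*213*73)) = sqrt(29 + (-18 + 31098)) = sqrt(29 + 31080) = sqrt(31109)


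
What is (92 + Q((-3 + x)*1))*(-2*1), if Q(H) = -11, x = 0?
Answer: -162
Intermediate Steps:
(92 + Q((-3 + x)*1))*(-2*1) = (92 - 11)*(-2*1) = 81*(-2) = -162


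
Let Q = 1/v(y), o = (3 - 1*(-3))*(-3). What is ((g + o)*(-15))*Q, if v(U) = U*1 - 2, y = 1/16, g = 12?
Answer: -1440/31 ≈ -46.452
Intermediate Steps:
o = -18 (o = (3 + 3)*(-3) = 6*(-3) = -18)
y = 1/16 ≈ 0.062500
v(U) = -2 + U (v(U) = U - 2 = -2 + U)
Q = -16/31 (Q = 1/(-2 + 1/16) = 1/(-31/16) = -16/31 ≈ -0.51613)
((g + o)*(-15))*Q = ((12 - 18)*(-15))*(-16/31) = -6*(-15)*(-16/31) = 90*(-16/31) = -1440/31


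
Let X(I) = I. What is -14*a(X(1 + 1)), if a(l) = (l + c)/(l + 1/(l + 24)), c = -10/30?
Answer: -1820/159 ≈ -11.447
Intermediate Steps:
c = -⅓ (c = -10*1/30 = -⅓ ≈ -0.33333)
a(l) = (-⅓ + l)/(l + 1/(24 + l)) (a(l) = (l - ⅓)/(l + 1/(l + 24)) = (-⅓ + l)/(l + 1/(24 + l)))
-14*a(X(1 + 1)) = -14*(-8 + (1 + 1)² + 71*(1 + 1)/3)/(1 + (1 + 1)² + 24*(1 + 1)) = -14*(-8 + 2² + (71/3)*2)/(1 + 2² + 24*2) = -14*(-8 + 4 + 142/3)/(1 + 4 + 48) = -14*130/(53*3) = -14*130/159 = -1820/159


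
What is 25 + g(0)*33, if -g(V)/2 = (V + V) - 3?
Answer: 223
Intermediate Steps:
g(V) = 6 - 4*V (g(V) = -2*((V + V) - 3) = -2*(2*V - 3) = -2*(-3 + 2*V) = 6 - 4*V)
25 + g(0)*33 = 25 + (6 - 4*0)*33 = 25 + (6 + 0)*33 = 25 + 6*33 = 25 + 198 = 223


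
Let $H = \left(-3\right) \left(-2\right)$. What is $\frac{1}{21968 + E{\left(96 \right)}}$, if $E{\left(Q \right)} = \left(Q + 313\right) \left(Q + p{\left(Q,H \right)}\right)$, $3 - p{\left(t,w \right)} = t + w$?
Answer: $\frac{1}{20741} \approx 4.8214 \cdot 10^{-5}$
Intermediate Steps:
$H = 6$
$p{\left(t,w \right)} = 3 - t - w$ ($p{\left(t,w \right)} = 3 - \left(t + w\right) = 3 - t - w$)
$E{\left(Q \right)} = -939 - 3 Q$ ($E{\left(Q \right)} = \left(Q + 313\right) \left(Q - \left(3 + Q\right)\right) = \left(313 + Q\right) \left(Q - \left(3 + Q\right)\right) = \left(313 + Q\right) \left(-3\right) = -939 - 3 Q$)
$\frac{1}{21968 + E{\left(96 \right)}} = \frac{1}{21968 - 1227} = \frac{1}{20741}$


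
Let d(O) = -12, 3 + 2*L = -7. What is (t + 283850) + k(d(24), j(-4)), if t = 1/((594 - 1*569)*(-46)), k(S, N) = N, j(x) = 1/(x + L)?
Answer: 2937846341/10350 ≈ 2.8385e+5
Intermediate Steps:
L = -5 (L = -3/2 + (1/2)*(-7) = -3/2 - 7/2 = -5)
j(x) = 1/(-5 + x) (j(x) = 1/(x - 5) = 1/(-5 + x))
t = -1/1150 (t = 1/((594 - 569)*(-46)) = 1/(25*(-46)) = 1/(-1150) = -1/1150 ≈ -0.00086956)
(t + 283850) + k(d(24), j(-4)) = (-1/1150 + 283850) + 1/(-5 - 4) = 326427499/1150 + 1/(-9) = 326427499/1150 - 1/9 = 2937846341/10350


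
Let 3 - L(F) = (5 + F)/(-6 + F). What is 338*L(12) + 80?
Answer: 409/3 ≈ 136.33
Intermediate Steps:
L(F) = 3 - (5 + F)/(-6 + F)
338*L(12) + 80 = 338*((-23 + 2*12)/(-6 + 12)) + 80 = 338*((-23 + 24)/6) + 80 = 338*((⅙)*1) + 80 = 338*(⅙) + 80 = 169/3 + 80 = 409/3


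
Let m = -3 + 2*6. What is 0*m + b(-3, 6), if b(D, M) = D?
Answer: -3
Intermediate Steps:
m = 9 (m = -3 + 12 = 9)
0*m + b(-3, 6) = 0*9 - 3 = 0 - 3 = -3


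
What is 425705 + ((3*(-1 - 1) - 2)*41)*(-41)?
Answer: 439153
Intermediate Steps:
425705 + ((3*(-1 - 1) - 2)*41)*(-41) = 425705 + ((3*(-2) - 2)*41)*(-41) = 425705 + ((-6 - 2)*41)*(-41) = 425705 - 8*41*(-41) = 425705 - 328*(-41) = 425705 + 13448 = 439153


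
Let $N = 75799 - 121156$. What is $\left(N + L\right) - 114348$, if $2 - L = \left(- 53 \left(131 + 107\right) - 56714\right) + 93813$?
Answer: $-184188$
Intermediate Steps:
$N = -45357$
$L = -24483$ ($L = 2 - \left(\left(- 53 \left(131 + 107\right) - 56714\right) + 93813\right) = 2 - \left(\left(\left(-53\right) 238 - 56714\right) + 93813\right) = 2 - \left(\left(-12614 - 56714\right) + 93813\right) = 2 - \left(-69328 + 93813\right) = 2 - 24485 = -24483$)
$\left(N + L\right) - 114348 = \left(-45357 - 24483\right) - 114348 = -69840 - 114348 = -184188$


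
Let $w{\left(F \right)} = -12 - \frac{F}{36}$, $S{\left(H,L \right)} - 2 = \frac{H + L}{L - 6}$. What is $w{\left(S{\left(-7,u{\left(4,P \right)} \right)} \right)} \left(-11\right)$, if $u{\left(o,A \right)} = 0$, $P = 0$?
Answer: $\frac{28721}{216} \approx 132.97$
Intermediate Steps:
$S{\left(H,L \right)} = 2 + \frac{H + L}{-6 + L}$ ($S{\left(H,L \right)} = 2 + \frac{H + L}{L - 6} = 2 + \frac{H + L}{-6 + L}$)
$w{\left(F \right)} = -12 - \frac{F}{36}$ ($w{\left(F \right)} = -12 - F \frac{1}{36} = -12 - \frac{F}{36}$)
$w{\left(S{\left(-7,u{\left(4,P \right)} \right)} \right)} \left(-11\right) = \left(-12 - \frac{\frac{1}{-6 + 0} \left(-12 - 7 + 3 \cdot 0\right)}{36}\right) \left(-11\right) = \left(-12 - \frac{\frac{1}{-6} \left(-12 - 7 + 0\right)}{36}\right) \left(-11\right) = \left(-12 - \frac{\left(- \frac{1}{6}\right) \left(-19\right)}{36}\right) \left(-11\right) = \left(-12 - \frac{19}{216}\right) \left(-11\right) = \left(- \frac{2611}{216}\right) \left(-11\right) = \frac{28721}{216}$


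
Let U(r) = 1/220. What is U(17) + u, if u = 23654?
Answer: 5203881/220 ≈ 23654.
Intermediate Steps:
U(r) = 1/220
U(17) + u = 1/220 + 23654 = 5203881/220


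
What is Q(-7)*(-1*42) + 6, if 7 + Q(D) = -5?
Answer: 510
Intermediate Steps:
Q(D) = -12 (Q(D) = -7 - 5 = -12)
Q(-7)*(-1*42) + 6 = -(-12)*42 + 6 = -12*(-42) + 6 = 504 + 6 = 510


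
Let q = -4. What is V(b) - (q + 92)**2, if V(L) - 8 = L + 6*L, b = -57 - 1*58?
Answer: -8541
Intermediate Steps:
b = -115 (b = -57 - 58 = -115)
V(L) = 8 + 7*L (V(L) = 8 + (L + 6*L) = 8 + 7*L)
V(b) - (q + 92)**2 = (8 + 7*(-115)) - (-4 + 92)**2 = (8 - 805) - 1*88**2 = -797 - 1*7744 = -797 - 7744 = -8541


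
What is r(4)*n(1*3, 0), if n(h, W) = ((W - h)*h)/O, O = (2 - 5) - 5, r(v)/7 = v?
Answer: 63/2 ≈ 31.500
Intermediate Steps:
r(v) = 7*v
O = -8 (O = -3 - 5 = -8)
n(h, W) = -h*(W - h)/8 (n(h, W) = ((W - h)*h)/(-8) = (h*(W - h))*(-⅛) = -h*(W - h)/8)
r(4)*n(1*3, 0) = (7*4)*((1*3)*(1*3 - 1*0)/8) = 28*((⅛)*3*(3 + 0)) = 28*((⅛)*3*3) = 28*(9/8) = 63/2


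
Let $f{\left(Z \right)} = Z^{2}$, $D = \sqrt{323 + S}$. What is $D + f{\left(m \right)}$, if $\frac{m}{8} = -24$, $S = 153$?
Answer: $36864 + 2 \sqrt{119} \approx 36886.0$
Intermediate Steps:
$D = 2 \sqrt{119}$ ($D = \sqrt{323 + 153} = \sqrt{476} = 2 \sqrt{119} \approx 21.817$)
$m = -192$ ($m = 8 \left(-24\right) = -192$)
$D + f{\left(m \right)} = 2 \sqrt{119} + \left(-192\right)^{2} = 2 \sqrt{119} + 36864 = 36864 + 2 \sqrt{119}$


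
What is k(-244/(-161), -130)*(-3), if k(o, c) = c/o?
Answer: 31395/122 ≈ 257.34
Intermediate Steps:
k(-244/(-161), -130)*(-3) = -130/((-244/(-161)))*(-3) = -130/((-244*(-1/161)))*(-3) = -130/244/161*(-3) = -130*161/244*(-3) = -10465/122*(-3) = 31395/122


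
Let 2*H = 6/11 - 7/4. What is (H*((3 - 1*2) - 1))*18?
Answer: 0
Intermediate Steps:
H = -53/88 (H = (6/11 - 7/4)/2 = (½)*(-53/44) = -53/88 ≈ -0.60227)
(H*((3 - 1*2) - 1))*18 = -53*((3 - 1*2) - 1)/88*18 = -53*((3 - 2) - 1)/88*18 = -53*(1 - 1)/88*18 = -53/88*0*18 = 0*18 = 0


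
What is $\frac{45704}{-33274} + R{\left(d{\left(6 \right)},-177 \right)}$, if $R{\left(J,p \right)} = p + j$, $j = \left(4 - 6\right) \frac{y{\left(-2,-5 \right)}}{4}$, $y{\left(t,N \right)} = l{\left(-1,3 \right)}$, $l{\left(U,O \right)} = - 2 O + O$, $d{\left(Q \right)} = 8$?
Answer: $- \frac{5885291}{33274} \approx -176.87$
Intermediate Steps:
$l{\left(U,O \right)} = - O$
$y{\left(t,N \right)} = -3$ ($y{\left(t,N \right)} = \left(-1\right) 3 = -3$)
$j = \frac{3}{2}$ ($j = \left(4 - 6\right) \left(- \frac{3}{4}\right) = - 2 \left(\left(-3\right) \frac{1}{4}\right) = \left(-2\right) \left(- \frac{3}{4}\right) = \frac{3}{2} \approx 1.5$)
$R{\left(J,p \right)} = \frac{3}{2} + p$ ($R{\left(J,p \right)} = p + \frac{3}{2} = \frac{3}{2} + p$)
$\frac{45704}{-33274} + R{\left(d{\left(6 \right)},-177 \right)} = \frac{45704}{-33274} + \left(\frac{3}{2} - 177\right) = 45704 \left(- \frac{1}{33274}\right) - \frac{351}{2} = - \frac{22852}{16637} - \frac{351}{2} = - \frac{5885291}{33274}$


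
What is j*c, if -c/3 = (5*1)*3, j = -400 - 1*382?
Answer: 35190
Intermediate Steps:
j = -782 (j = -400 - 382 = -782)
c = -45 (c = -3*5*1*3 = -15*3 = -3*15 = -45)
j*c = -782*(-45) = 35190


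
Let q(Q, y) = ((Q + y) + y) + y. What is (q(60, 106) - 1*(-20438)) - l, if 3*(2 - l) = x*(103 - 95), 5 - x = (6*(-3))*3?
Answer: 62914/3 ≈ 20971.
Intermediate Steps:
q(Q, y) = Q + 3*y (q(Q, y) = (Q + 2*y) + y = Q + 3*y)
x = 59 (x = 5 - 6*(-3)*3 = 5 - (-18)*3 = 5 - 1*(-54) = 5 + 54 = 59)
l = -466/3 (l = 2 - 59*(103 - 95)/3 = 2 - 59*8/3 = 2 - 1/3*472 = 2 - 472/3 = -466/3 ≈ -155.33)
(q(60, 106) - 1*(-20438)) - l = ((60 + 3*106) - 1*(-20438)) - 1*(-466/3) = ((60 + 318) + 20438) + 466/3 = (378 + 20438) + 466/3 = 20816 + 466/3 = 62914/3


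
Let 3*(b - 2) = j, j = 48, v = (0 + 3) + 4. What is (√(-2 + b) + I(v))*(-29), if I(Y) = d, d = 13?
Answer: -493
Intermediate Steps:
v = 7 (v = 3 + 4 = 7)
I(Y) = 13
b = 18 (b = 2 + (⅓)*48 = 2 + 16 = 18)
(√(-2 + b) + I(v))*(-29) = (√(-2 + 18) + 13)*(-29) = (√16 + 13)*(-29) = (4 + 13)*(-29) = 17*(-29) = -493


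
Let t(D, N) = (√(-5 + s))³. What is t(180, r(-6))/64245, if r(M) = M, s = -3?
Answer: -16*I*√2/64245 ≈ -0.00035221*I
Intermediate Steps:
t(D, N) = -16*I*√2 (t(D, N) = (√(-5 - 3))³ = (√(-8))³ = (2*I*√2)³ = -16*I*√2)
t(180, r(-6))/64245 = -16*I*√2/64245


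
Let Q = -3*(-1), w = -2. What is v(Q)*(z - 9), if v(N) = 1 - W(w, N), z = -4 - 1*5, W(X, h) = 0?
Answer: -18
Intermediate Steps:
z = -9 (z = -4 - 5 = -9)
Q = 3
v(N) = 1 (v(N) = 1 - 1*0 = 1 + 0 = 1)
v(Q)*(z - 9) = 1*(-9 - 9) = 1*(-18) = -18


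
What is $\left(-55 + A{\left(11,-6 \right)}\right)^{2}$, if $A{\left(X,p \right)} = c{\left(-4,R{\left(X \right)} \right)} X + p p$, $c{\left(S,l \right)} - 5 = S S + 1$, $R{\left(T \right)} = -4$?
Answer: $49729$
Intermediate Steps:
$c{\left(S,l \right)} = 6 + S^{2}$ ($c{\left(S,l \right)} = 5 + \left(S S + 1\right) = 5 + \left(S^{2} + 1\right) = 5 + \left(1 + S^{2}\right) = 6 + S^{2}$)
$A{\left(X,p \right)} = p^{2} + 22 X$ ($A{\left(X,p \right)} = \left(6 + \left(-4\right)^{2}\right) X + p p = \left(6 + 16\right) X + p^{2} = 22 X + p^{2} = p^{2} + 22 X$)
$\left(-55 + A{\left(11,-6 \right)}\right)^{2} = \left(-55 + \left(\left(-6\right)^{2} + 22 \cdot 11\right)\right)^{2} = \left(-55 + \left(36 + 242\right)\right)^{2} = \left(-55 + 278\right)^{2} = 223^{2} = 49729$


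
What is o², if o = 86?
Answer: 7396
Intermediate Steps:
o² = 86² = 7396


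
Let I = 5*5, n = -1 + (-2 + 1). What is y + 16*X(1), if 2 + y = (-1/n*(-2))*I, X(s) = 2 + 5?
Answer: 85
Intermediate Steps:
n = -2 (n = -1 - 1 = -2)
I = 25
X(s) = 7
y = -27 (y = -2 + (-1/(-2)*(-2))*25 = -2 + (-1*(-1/2)*(-2))*25 = -2 + ((1/2)*(-2))*25 = -2 - 1*25 = -2 - 25 = -27)
y + 16*X(1) = -27 + 16*7 = -27 + 112 = 85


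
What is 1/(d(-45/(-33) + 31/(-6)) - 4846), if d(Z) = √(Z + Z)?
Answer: -159918/774962879 - I*√8283/774962879 ≈ -0.00020636 - 1.1744e-7*I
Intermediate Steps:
d(Z) = √2*√Z (d(Z) = √(2*Z) = √2*√Z)
1/(d(-45/(-33) + 31/(-6)) - 4846) = 1/(√2*√(-45/(-33) + 31/(-6)) - 4846) = 1/(√2*√(-45*(-1/33) + 31*(-⅙)) - 4846) = 1/(√2*√(15/11 - 31/6) - 4846) = 1/(√2*√(-251/66) - 4846) = 1/(√2*(I*√16566/66) - 4846) = 1/(I*√8283/33 - 4846) = 1/(-4846 + I*√8283/33)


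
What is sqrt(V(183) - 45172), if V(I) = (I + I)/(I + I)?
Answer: 3*I*sqrt(5019) ≈ 212.53*I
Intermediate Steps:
V(I) = 1 (V(I) = (2*I)/((2*I)) = (2*I)*(1/(2*I)) = 1)
sqrt(V(183) - 45172) = sqrt(1 - 45172) = sqrt(-45171) = 3*I*sqrt(5019)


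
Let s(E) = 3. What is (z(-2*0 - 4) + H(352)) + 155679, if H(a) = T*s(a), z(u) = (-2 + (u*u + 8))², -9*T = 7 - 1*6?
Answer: 468488/3 ≈ 1.5616e+5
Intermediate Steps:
T = -⅑ (T = -(7 - 1*6)/9 = -(7 - 6)/9 = -⅑*1 = -⅑ ≈ -0.11111)
z(u) = (6 + u²)² (z(u) = (-2 + (u² + 8))² = (-2 + (8 + u²))² = (6 + u²)²)
H(a) = -⅓ (H(a) = -⅑*3 = -⅓)
(z(-2*0 - 4) + H(352)) + 155679 = ((6 + (-2*0 - 4)²)² - ⅓) + 155679 = ((6 + (0 - 4)²)² - ⅓) + 155679 = ((6 + (-4)²)² - ⅓) + 155679 = ((6 + 16)² - ⅓) + 155679 = (22² - ⅓) + 155679 = (484 - ⅓) + 155679 = 1451/3 + 155679 = 468488/3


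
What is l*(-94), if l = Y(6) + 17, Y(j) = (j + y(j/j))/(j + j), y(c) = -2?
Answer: -4888/3 ≈ -1629.3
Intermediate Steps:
Y(j) = (-2 + j)/(2*j) (Y(j) = (j - 2)/(j + j) = (-2 + j)/((2*j)) = (-2 + j)*(1/(2*j)) = (-2 + j)/(2*j))
l = 52/3 (l = (½)*(-2 + 6)/6 + 17 = (½)*(⅙)*4 + 17 = ⅓ + 17 = 52/3 ≈ 17.333)
l*(-94) = (52/3)*(-94) = -4888/3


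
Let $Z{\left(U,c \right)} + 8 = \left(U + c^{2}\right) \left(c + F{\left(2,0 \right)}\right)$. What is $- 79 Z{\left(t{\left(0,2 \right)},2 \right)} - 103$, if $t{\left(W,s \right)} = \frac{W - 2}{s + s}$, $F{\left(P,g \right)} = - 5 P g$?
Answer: $-24$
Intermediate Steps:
$F{\left(P,g \right)} = - 5 P g$
$t{\left(W,s \right)} = \frac{-2 + W}{2 s}$
$Z{\left(U,c \right)} = -8 + c \left(U + c^{2}\right)$ ($Z{\left(U,c \right)} = -8 + \left(U + c^{2}\right) \left(c - 10 \cdot 0\right) = -8 + \left(U + c^{2}\right) \left(c + 0\right) = -8 + \left(U + c^{2}\right) c = -8 + c \left(U + c^{2}\right)$)
$- 79 Z{\left(t{\left(0,2 \right)},2 \right)} - 103 = - 79 \left(-8 + 2^{3} + \frac{-2 + 0}{2 \cdot 2} \cdot 2\right) - 103 = - 79 \left(-8 + 8 + \frac{1}{2} \cdot \frac{1}{2} \left(-2\right) 2\right) - 103 = - 79 \left(-8 + 8 - 1\right) - 103 = \left(-79\right) \left(-1\right) - 103 = 79 - 103 = -24$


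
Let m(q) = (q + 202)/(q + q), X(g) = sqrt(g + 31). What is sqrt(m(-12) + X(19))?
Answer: sqrt(-285 + 180*sqrt(2))/6 ≈ 0.91956*I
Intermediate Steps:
X(g) = sqrt(31 + g)
m(q) = (202 + q)/(2*q) (m(q) = (202 + q)/((2*q)) = (202 + q)*(1/(2*q)) = (202 + q)/(2*q))
sqrt(m(-12) + X(19)) = sqrt((1/2)*(202 - 12)/(-12) + sqrt(31 + 19)) = sqrt((1/2)*(-1/12)*190 + sqrt(50)) = sqrt(-95/12 + 5*sqrt(2))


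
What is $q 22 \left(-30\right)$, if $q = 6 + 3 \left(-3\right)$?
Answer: $1980$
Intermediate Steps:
$q = -3$ ($q = 6 - 9 = -3$)
$q 22 \left(-30\right) = \left(-3\right) 22 \left(-30\right) = \left(-66\right) \left(-30\right) = 1980$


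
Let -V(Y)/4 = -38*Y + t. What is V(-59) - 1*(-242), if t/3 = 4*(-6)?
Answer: -8438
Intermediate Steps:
t = -72 (t = 3*(4*(-6)) = 3*(-24) = -72)
V(Y) = 288 + 152*Y (V(Y) = -4*(-38*Y - 72) = -4*(-72 - 38*Y) = 288 + 152*Y)
V(-59) - 1*(-242) = (288 + 152*(-59)) - 1*(-242) = (288 - 8968) + 242 = -8680 + 242 = -8438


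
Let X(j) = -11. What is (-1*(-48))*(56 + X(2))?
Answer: 2160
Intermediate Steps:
(-1*(-48))*(56 + X(2)) = (-1*(-48))*(56 - 11) = 48*45 = 2160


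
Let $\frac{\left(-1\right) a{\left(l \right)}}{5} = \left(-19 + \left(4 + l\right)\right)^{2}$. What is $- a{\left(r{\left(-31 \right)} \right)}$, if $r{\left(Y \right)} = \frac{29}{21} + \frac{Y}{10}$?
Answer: $\frac{12327121}{8820} \approx 1397.6$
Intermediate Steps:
$r{\left(Y \right)} = \frac{29}{21} + \frac{Y}{10}$ ($r{\left(Y \right)} = 29 \cdot \frac{1}{21} + Y \frac{1}{10} = \frac{29}{21} + \frac{Y}{10}$)
$a{\left(l \right)} = - 5 \left(-15 + l\right)^{2}$ ($a{\left(l \right)} = - 5 \left(-19 + \left(4 + l\right)\right)^{2} = - 5 \left(-15 + l\right)^{2}$)
$- a{\left(r{\left(-31 \right)} \right)} = - \left(-5\right) \left(-15 + \left(\frac{29}{21} + \frac{1}{10} \left(-31\right)\right)\right)^{2} = - \left(-5\right) \left(-15 + \left(\frac{29}{21} - \frac{31}{10}\right)\right)^{2} = - \left(-5\right) \left(-15 - \frac{361}{210}\right)^{2} = - \left(-5\right) \left(- \frac{3511}{210}\right)^{2} = - \frac{\left(-5\right) 12327121}{44100} = \left(-1\right) \left(- \frac{12327121}{8820}\right) = \frac{12327121}{8820}$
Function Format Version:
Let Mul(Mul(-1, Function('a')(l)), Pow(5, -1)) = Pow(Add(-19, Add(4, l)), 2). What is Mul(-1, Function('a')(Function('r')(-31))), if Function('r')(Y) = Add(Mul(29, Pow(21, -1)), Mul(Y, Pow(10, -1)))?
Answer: Rational(12327121, 8820) ≈ 1397.6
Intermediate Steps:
Function('r')(Y) = Add(Rational(29, 21), Mul(Rational(1, 10), Y)) (Function('r')(Y) = Add(Mul(29, Rational(1, 21)), Mul(Y, Rational(1, 10))) = Add(Rational(29, 21), Mul(Rational(1, 10), Y)))
Function('a')(l) = Mul(-5, Pow(Add(-15, l), 2)) (Function('a')(l) = Mul(-5, Pow(Add(-19, Add(4, l)), 2)) = Mul(-5, Pow(Add(-15, l), 2)))
Mul(-1, Function('a')(Function('r')(-31))) = Mul(-1, Mul(-5, Pow(Add(-15, Add(Rational(29, 21), Mul(Rational(1, 10), -31))), 2))) = Mul(-1, Mul(-5, Pow(Add(-15, Add(Rational(29, 21), Rational(-31, 10))), 2))) = Mul(-1, Mul(-5, Pow(Add(-15, Rational(-361, 210)), 2))) = Mul(-1, Mul(-5, Pow(Rational(-3511, 210), 2))) = Mul(-1, Mul(-5, Rational(12327121, 44100))) = Mul(-1, Rational(-12327121, 8820)) = Rational(12327121, 8820)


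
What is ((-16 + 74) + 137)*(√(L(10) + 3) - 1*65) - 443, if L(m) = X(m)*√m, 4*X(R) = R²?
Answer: -13118 + 195*√(3 + 25*√10) ≈ -11352.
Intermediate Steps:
X(R) = R²/4
L(m) = m^(5/2)/4 (L(m) = (m²/4)*√m = m^(5/2)/4)
((-16 + 74) + 137)*(√(L(10) + 3) - 1*65) - 443 = ((-16 + 74) + 137)*(√(10^(5/2)/4 + 3) - 1*65) - 443 = (58 + 137)*(√((100*√10)/4 + 3) - 65) - 443 = 195*(√(25*√10 + 3) - 65) - 443 = 195*(√(3 + 25*√10) - 65) - 443 = 195*(-65 + √(3 + 25*√10)) - 443 = (-12675 + 195*√(3 + 25*√10)) - 443 = -13118 + 195*√(3 + 25*√10)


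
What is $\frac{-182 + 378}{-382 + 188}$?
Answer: $- \frac{98}{97} \approx -1.0103$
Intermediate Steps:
$\frac{-182 + 378}{-382 + 188} = \frac{196}{-194} = 196 \left(- \frac{1}{194}\right) = - \frac{98}{97}$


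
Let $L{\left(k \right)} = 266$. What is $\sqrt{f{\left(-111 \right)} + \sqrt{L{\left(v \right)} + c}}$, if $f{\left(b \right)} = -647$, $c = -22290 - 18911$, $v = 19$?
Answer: $\sqrt{-647 + i \sqrt{40935}} \approx 3.9304 + 25.738 i$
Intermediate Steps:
$c = -41201$
$\sqrt{f{\left(-111 \right)} + \sqrt{L{\left(v \right)} + c}} = \sqrt{-647 + \sqrt{266 - 41201}} = \sqrt{-647 + \sqrt{-40935}} = \sqrt{-647 + i \sqrt{40935}}$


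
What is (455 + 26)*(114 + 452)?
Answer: 272246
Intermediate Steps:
(455 + 26)*(114 + 452) = 481*566 = 272246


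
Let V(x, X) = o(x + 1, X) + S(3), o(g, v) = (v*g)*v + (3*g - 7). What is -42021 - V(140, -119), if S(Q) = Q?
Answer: -2039141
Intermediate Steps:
o(g, v) = -7 + 3*g + g*v² (o(g, v) = (g*v)*v + (-7 + 3*g) = g*v² + (-7 + 3*g) = -7 + 3*g + g*v²)
V(x, X) = -1 + 3*x + X²*(1 + x) (V(x, X) = (-7 + 3*(x + 1) + (x + 1)*X²) + 3 = (-7 + 3*(1 + x) + (1 + x)*X²) + 3 = (-7 + (3 + 3*x) + X²*(1 + x)) + 3 = (-4 + 3*x + X²*(1 + x)) + 3 = -1 + 3*x + X²*(1 + x))
-42021 - V(140, -119) = -42021 - (-1 + 3*140 + (-119)²*(1 + 140)) = -42021 - (-1 + 420 + 14161*141) = -42021 - (-1 + 420 + 1996701) = -42021 - 1*1997120 = -42021 - 1997120 = -2039141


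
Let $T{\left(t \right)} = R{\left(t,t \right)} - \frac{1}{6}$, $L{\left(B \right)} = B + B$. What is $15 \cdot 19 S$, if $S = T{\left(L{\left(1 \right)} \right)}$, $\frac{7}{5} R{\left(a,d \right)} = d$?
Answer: $\frac{5035}{14} \approx 359.64$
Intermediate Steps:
$L{\left(B \right)} = 2 B$
$R{\left(a,d \right)} = \frac{5 d}{7}$
$T{\left(t \right)} = - \frac{1}{6} + \frac{5 t}{7}$ ($T{\left(t \right)} = \frac{5 t}{7} - \frac{1}{6} = - \frac{1}{6} + \frac{5 t}{7}$)
$S = \frac{53}{42}$ ($S = - \frac{1}{6} + \frac{5 \cdot 2 \cdot 1}{7} = - \frac{1}{6} + \frac{5}{7} \cdot 2 = - \frac{1}{6} + \frac{10}{7} = \frac{53}{42} \approx 1.2619$)
$15 \cdot 19 S = 15 \cdot 19 \cdot \frac{53}{42} = 285 \cdot \frac{53}{42} = \frac{5035}{14}$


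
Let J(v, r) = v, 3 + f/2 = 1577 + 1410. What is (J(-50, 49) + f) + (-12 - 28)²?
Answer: 7518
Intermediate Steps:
f = 5968 (f = -6 + 2*(1577 + 1410) = -6 + 2*2987 = -6 + 5974 = 5968)
(J(-50, 49) + f) + (-12 - 28)² = (-50 + 5968) + (-12 - 28)² = 5918 + (-40)² = 5918 + 1600 = 7518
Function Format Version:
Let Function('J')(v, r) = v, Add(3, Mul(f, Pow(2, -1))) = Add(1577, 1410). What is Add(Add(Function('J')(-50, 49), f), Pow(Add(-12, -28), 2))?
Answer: 7518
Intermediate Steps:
f = 5968 (f = Add(-6, Mul(2, Add(1577, 1410))) = Add(-6, Mul(2, 2987)) = Add(-6, 5974) = 5968)
Add(Add(Function('J')(-50, 49), f), Pow(Add(-12, -28), 2)) = Add(Add(-50, 5968), Pow(Add(-12, -28), 2)) = Add(5918, Pow(-40, 2)) = Add(5918, 1600) = 7518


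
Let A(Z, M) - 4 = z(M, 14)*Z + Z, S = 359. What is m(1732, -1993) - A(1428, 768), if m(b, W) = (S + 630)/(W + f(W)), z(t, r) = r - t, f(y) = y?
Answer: 4286065091/3986 ≈ 1.0753e+6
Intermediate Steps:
A(Z, M) = 4 + Z + Z*(14 - M) (A(Z, M) = 4 + ((14 - M)*Z + Z) = 4 + (Z*(14 - M) + Z) = 4 + (Z + Z*(14 - M)) = 4 + Z + Z*(14 - M))
m(b, W) = 989/(2*W) (m(b, W) = (359 + 630)/(W + W) = 989/((2*W)) = 989*(1/(2*W)) = 989/(2*W))
m(1732, -1993) - A(1428, 768) = (989/2)/(-1993) - (4 + 1428 - 1*1428*(-14 + 768)) = (989/2)*(-1/1993) - (4 + 1428 - 1*1428*754) = -989/3986 - (4 + 1428 - 1076712) = -989/3986 - 1*(-1075280) = -989/3986 + 1075280 = 4286065091/3986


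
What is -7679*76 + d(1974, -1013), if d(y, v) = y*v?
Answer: -2583266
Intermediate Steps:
d(y, v) = v*y
-7679*76 + d(1974, -1013) = -7679*76 - 1013*1974 = -583604 - 1999662 = -2583266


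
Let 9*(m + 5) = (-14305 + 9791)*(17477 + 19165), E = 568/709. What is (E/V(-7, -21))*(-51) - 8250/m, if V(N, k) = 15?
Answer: -532286271466/195450068995 ≈ -2.7234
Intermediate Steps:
E = 568/709 (E = 568*(1/709) = 568/709 ≈ 0.80113)
m = -55134011/3 (m = -5 + ((-14305 + 9791)*(17477 + 19165))/9 = -5 + (-4514*36642)/9 = -5 + (⅑)*(-165401988) = -5 - 55133996/3 = -55134011/3 ≈ -1.8378e+7)
(E/V(-7, -21))*(-51) - 8250/m = ((568/709)/15)*(-51) - 8250/(-55134011/3) = ((568/709)*(1/15))*(-51) - 8250*(-3/55134011) = (568/10635)*(-51) + 24750/55134011 = -9656/3545 + 24750/55134011 = -532286271466/195450068995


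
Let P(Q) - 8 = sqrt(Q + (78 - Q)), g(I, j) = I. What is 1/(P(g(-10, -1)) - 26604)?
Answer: -13298/353673569 - sqrt(78)/707347138 ≈ -3.7612e-5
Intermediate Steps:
P(Q) = 8 + sqrt(78) (P(Q) = 8 + sqrt(Q + (78 - Q)) = 8 + sqrt(78))
1/(P(g(-10, -1)) - 26604) = 1/((8 + sqrt(78)) - 26604) = 1/(-26596 + sqrt(78))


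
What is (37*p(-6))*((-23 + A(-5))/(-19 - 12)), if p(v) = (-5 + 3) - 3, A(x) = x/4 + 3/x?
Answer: -18389/124 ≈ -148.30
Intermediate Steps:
A(x) = 3/x + x/4 (A(x) = x*(1/4) + 3/x = x/4 + 3/x = 3/x + x/4)
p(v) = -5 (p(v) = -2 - 3 = -5)
(37*p(-6))*((-23 + A(-5))/(-19 - 12)) = (37*(-5))*((-23 + (3/(-5) + (1/4)*(-5)))/(-19 - 12)) = -185*(-23 + (3*(-1/5) - 5/4))/(-31) = -185*(-23 + (-3/5 - 5/4))*(-1)/31 = -185*(-23 - 37/20)*(-1)/31 = -(-18389)*(-1)/(4*31) = -185*497/620 = -18389/124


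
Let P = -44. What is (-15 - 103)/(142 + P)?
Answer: -59/49 ≈ -1.2041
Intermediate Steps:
(-15 - 103)/(142 + P) = (-15 - 103)/(142 - 44) = -118/98 = -118*1/98 = -59/49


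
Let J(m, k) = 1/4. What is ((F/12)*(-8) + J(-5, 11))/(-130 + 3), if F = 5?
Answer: 37/1524 ≈ 0.024278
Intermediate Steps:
J(m, k) = ¼
((F/12)*(-8) + J(-5, 11))/(-130 + 3) = ((5/12)*(-8) + ¼)/(-130 + 3) = ((5*(1/12))*(-8) + ¼)/(-127) = ((5/12)*(-8) + ¼)*(-1/127) = (-10/3 + ¼)*(-1/127) = -37/12*(-1/127) = 37/1524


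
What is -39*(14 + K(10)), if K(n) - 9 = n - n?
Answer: -897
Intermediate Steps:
K(n) = 9 (K(n) = 9 + (n - n) = 9 + 0 = 9)
-39*(14 + K(10)) = -39*(14 + 9) = -39*23 = -897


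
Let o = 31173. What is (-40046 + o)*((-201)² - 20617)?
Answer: -175543432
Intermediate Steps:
(-40046 + o)*((-201)² - 20617) = (-40046 + 31173)*((-201)² - 20617) = -8873*(40401 - 20617) = -8873*19784 = -175543432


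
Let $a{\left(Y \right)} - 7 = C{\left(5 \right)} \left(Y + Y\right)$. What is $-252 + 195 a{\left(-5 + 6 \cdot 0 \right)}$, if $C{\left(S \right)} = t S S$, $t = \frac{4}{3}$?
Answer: $-63887$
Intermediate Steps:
$t = \frac{4}{3}$ ($t = 4 \cdot \frac{1}{3} = \frac{4}{3} \approx 1.3333$)
$C{\left(S \right)} = \frac{4 S^{2}}{3}$ ($C{\left(S \right)} = \frac{4 S}{3} S = \frac{4 S^{2}}{3}$)
$a{\left(Y \right)} = 7 + \frac{200 Y}{3}$ ($a{\left(Y \right)} = 7 + \frac{4 \cdot 5^{2}}{3} \left(Y + Y\right) = 7 + \frac{4}{3} \cdot 25 \cdot 2 Y = 7 + \frac{100 \cdot 2 Y}{3} = 7 + \frac{200 Y}{3}$)
$-252 + 195 a{\left(-5 + 6 \cdot 0 \right)} = -252 + 195 \left(7 + \frac{200 \left(-5 + 6 \cdot 0\right)}{3}\right) = -252 + 195 \left(7 + \frac{200 \left(-5 + 0\right)}{3}\right) = -252 + 195 \left(7 + \frac{200}{3} \left(-5\right)\right) = -252 + 195 \left(7 - \frac{1000}{3}\right) = -252 + 195 \left(- \frac{979}{3}\right) = -252 - 63635 = -63887$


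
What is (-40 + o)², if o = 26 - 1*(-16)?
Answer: 4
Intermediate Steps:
o = 42 (o = 26 + 16 = 42)
(-40 + o)² = (-40 + 42)² = 2² = 4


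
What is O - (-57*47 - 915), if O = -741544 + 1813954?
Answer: 1076004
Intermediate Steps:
O = 1072410
O - (-57*47 - 915) = 1072410 - (-57*47 - 915) = 1072410 - (-2679 - 915) = 1072410 - 1*(-3594) = 1072410 + 3594 = 1076004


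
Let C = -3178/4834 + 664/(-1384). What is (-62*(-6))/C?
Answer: -38887113/118877 ≈ -327.12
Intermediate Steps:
C = -475508/418141 (C = -3178*1/4834 + 664*(-1/1384) = -1589/2417 - 83/173 = -475508/418141 ≈ -1.1372)
(-62*(-6))/C = (-62*(-6))/(-475508/418141) = 372*(-418141/475508) = -38887113/118877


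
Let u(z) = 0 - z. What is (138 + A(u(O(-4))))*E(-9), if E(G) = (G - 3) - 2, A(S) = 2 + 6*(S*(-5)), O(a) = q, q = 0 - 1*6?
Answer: 560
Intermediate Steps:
q = -6 (q = 0 - 6 = -6)
O(a) = -6
u(z) = -z
A(S) = 2 - 30*S (A(S) = 2 + 6*(-5*S) = 2 - 30*S)
E(G) = -5 + G (E(G) = (-3 + G) - 2 = -5 + G)
(138 + A(u(O(-4))))*E(-9) = (138 + (2 - (-30)*(-6)))*(-5 - 9) = (138 + (2 - 30*6))*(-14) = (138 + (2 - 180))*(-14) = (138 - 178)*(-14) = -40*(-14) = 560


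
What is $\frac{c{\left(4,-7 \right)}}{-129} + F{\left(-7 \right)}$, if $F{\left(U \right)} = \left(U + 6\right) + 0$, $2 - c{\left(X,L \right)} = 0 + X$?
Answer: $- \frac{127}{129} \approx -0.9845$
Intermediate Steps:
$c{\left(X,L \right)} = 2 - X$ ($c{\left(X,L \right)} = 2 - \left(0 + X\right) = 2 - X$)
$F{\left(U \right)} = 6 + U$ ($F{\left(U \right)} = \left(6 + U\right) + 0 = 6 + U$)
$\frac{c{\left(4,-7 \right)}}{-129} + F{\left(-7 \right)} = \frac{2 - 4}{-129} + \left(6 - 7\right) = - \frac{2 - 4}{129} - 1 = \left(- \frac{1}{129}\right) \left(-2\right) - 1 = \frac{2}{129} - 1 = - \frac{127}{129}$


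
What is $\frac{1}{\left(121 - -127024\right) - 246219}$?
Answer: $- \frac{1}{119074} \approx -8.3981 \cdot 10^{-6}$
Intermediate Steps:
$\frac{1}{\left(121 - -127024\right) - 246219} = \frac{1}{\left(121 + 127024\right) - 246219} = \frac{1}{127145 - 246219} = \frac{1}{-119074} = - \frac{1}{119074}$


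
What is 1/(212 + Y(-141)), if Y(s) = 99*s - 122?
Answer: -1/13869 ≈ -7.2103e-5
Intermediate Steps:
Y(s) = -122 + 99*s
1/(212 + Y(-141)) = 1/(212 + (-122 + 99*(-141))) = 1/(212 + (-122 - 13959)) = 1/(212 - 14081) = 1/(-13869) = -1/13869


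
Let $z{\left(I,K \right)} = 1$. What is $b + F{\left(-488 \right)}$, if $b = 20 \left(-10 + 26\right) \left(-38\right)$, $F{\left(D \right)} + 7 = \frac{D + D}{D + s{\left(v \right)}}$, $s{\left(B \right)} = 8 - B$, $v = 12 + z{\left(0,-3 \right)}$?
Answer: $- \frac{5997355}{493} \approx -12165.0$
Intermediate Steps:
$v = 13$ ($v = 12 + 1 = 13$)
$F{\left(D \right)} = -7 + \frac{2 D}{-5 + D}$ ($F{\left(D \right)} = -7 + \frac{D + D}{D + \left(8 - 13\right)} = -7 + \frac{2 D}{D + \left(8 - 13\right)} = -7 + \frac{2 D}{D - 5} = -7 + \frac{2 D}{-5 + D}$)
$b = -12160$ ($b = 20 \cdot 16 \left(-38\right) = 20 \left(-608\right) = -12160$)
$b + F{\left(-488 \right)} = -12160 + \frac{5 \left(7 - -488\right)}{-5 - 488} = -12160 + \frac{5 \left(7 + 488\right)}{-493} = -12160 + 5 \left(- \frac{1}{493}\right) 495 = -12160 - \frac{2475}{493} = - \frac{5997355}{493}$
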